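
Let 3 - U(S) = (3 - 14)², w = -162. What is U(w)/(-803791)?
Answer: 118/803791 ≈ 0.00014680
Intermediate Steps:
U(S) = -118 (U(S) = 3 - (3 - 14)² = 3 - 1*(-11)² = 3 - 1*121 = 3 - 121 = -118)
U(w)/(-803791) = -118/(-803791) = -118*(-1/803791) = 118/803791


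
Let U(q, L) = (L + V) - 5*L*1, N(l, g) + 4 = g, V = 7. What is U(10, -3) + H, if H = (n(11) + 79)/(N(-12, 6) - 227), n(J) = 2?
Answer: 466/25 ≈ 18.640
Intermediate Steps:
N(l, g) = -4 + g
U(q, L) = 7 - 4*L (U(q, L) = (L + 7) - 5*L*1 = (7 + L) - 5*L = 7 - 4*L)
H = -9/25 (H = (2 + 79)/((-4 + 6) - 227) = 81/(2 - 227) = 81/(-225) = 81*(-1/225) = -9/25 ≈ -0.36000)
U(10, -3) + H = (7 - 4*(-3)) - 9/25 = (7 + 12) - 9/25 = 19 - 9/25 = 466/25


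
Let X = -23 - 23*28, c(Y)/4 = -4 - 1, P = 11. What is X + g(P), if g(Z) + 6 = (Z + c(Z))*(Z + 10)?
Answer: -862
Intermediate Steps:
c(Y) = -20 (c(Y) = 4*(-4 - 1) = 4*(-5) = -20)
g(Z) = -6 + (-20 + Z)*(10 + Z) (g(Z) = -6 + (Z - 20)*(Z + 10) = -6 + (-20 + Z)*(10 + Z))
X = -667 (X = -23 - 644 = -667)
X + g(P) = -667 + (-206 + 11**2 - 10*11) = -667 + (-206 + 121 - 110) = -667 - 195 = -862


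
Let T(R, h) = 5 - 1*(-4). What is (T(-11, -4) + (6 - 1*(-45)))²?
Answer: 3600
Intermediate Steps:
T(R, h) = 9 (T(R, h) = 5 + 4 = 9)
(T(-11, -4) + (6 - 1*(-45)))² = (9 + (6 - 1*(-45)))² = (9 + (6 + 45))² = (9 + 51)² = 60² = 3600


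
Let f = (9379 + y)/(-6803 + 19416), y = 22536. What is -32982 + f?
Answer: -415970051/12613 ≈ -32980.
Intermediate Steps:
f = 31915/12613 (f = (9379 + 22536)/(-6803 + 19416) = 31915/12613 ≈ 2.5303)
-32982 + f = -32982 + 31915/12613 = -415970051/12613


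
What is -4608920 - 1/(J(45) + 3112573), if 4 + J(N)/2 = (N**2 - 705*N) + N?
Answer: -14072208034601/3053255 ≈ -4.6089e+6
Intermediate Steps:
J(N) = -8 - 1408*N + 2*N**2 (J(N) = -8 + 2*((N**2 - 705*N) + N) = -8 + 2*(N**2 - 704*N) = -8 + (-1408*N + 2*N**2) = -8 - 1408*N + 2*N**2)
-4608920 - 1/(J(45) + 3112573) = -4608920 - 1/((-8 - 1408*45 + 2*45**2) + 3112573) = -4608920 - 1/((-8 - 63360 + 2*2025) + 3112573) = -4608920 - 1/((-8 - 63360 + 4050) + 3112573) = -4608920 - 1/(-59318 + 3112573) = -4608920 - 1/3053255 = -14072208034601/3053255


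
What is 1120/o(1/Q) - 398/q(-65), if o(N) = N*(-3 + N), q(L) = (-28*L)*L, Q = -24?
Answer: 38158862527/4317950 ≈ 8837.3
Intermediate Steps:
q(L) = -28*L²
1120/o(1/Q) - 398/q(-65) = 1120/(((-3 + 1/(-24))/(-24))) - 398/((-28*(-65)²)) = 1120/((-(-3 - 1/24)/24)) - 398/((-28*4225)) = 1120/((-1/24*(-73/24))) - 398/(-118300) = 1120/(73/576) - 398*(-1/118300) = 1120*(576/73) + 199/59150 = 645120/73 + 199/59150 = 38158862527/4317950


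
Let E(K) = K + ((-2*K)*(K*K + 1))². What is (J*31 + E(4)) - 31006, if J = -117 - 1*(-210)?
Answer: -9623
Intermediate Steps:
J = 93 (J = -117 + 210 = 93)
E(K) = K + 4*K²*(1 + K²)² (E(K) = K + ((-2*K)*(K² + 1))² = K + ((-2*K)*(1 + K²))² = K + (-2*K*(1 + K²))² = K + 4*K²*(1 + K²)²)
(J*31 + E(4)) - 31006 = (93*31 + 4*(1 + 4*4*(1 + 4²)²)) - 31006 = (2883 + 4*(1 + 4*4*(1 + 16)²)) - 31006 = (2883 + 4*(1 + 4*4*17²)) - 31006 = (2883 + 4*(1 + 4*4*289)) - 31006 = (2883 + 4*(1 + 4624)) - 31006 = (2883 + 4*4625) - 31006 = (2883 + 18500) - 31006 = 21383 - 31006 = -9623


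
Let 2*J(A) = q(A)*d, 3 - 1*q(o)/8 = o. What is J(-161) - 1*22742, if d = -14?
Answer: -31926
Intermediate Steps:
q(o) = 24 - 8*o
J(A) = -168 + 56*A (J(A) = ((24 - 8*A)*(-14))/2 = (-336 + 112*A)/2 = -168 + 56*A)
J(-161) - 1*22742 = (-168 + 56*(-161)) - 1*22742 = (-168 - 9016) - 22742 = -9184 - 22742 = -31926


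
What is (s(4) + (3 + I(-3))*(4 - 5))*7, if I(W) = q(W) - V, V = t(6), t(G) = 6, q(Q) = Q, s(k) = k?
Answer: 70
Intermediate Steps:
V = 6
I(W) = -6 + W (I(W) = W - 1*6 = W - 6 = -6 + W)
(s(4) + (3 + I(-3))*(4 - 5))*7 = (4 + (3 + (-6 - 3))*(4 - 5))*7 = (4 + (3 - 9)*(-1))*7 = (4 - 6*(-1))*7 = (4 + 6)*7 = 10*7 = 70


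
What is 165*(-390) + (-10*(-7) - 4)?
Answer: -64284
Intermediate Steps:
165*(-390) + (-10*(-7) - 4) = -64350 + (70 - 4) = -64350 + 66 = -64284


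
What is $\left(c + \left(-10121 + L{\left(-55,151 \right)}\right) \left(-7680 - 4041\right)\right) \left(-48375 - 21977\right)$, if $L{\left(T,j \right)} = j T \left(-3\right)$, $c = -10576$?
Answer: $12199814189600$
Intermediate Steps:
$L{\left(T,j \right)} = - 3 T j$ ($L{\left(T,j \right)} = T j \left(-3\right) = - 3 T j$)
$\left(c + \left(-10121 + L{\left(-55,151 \right)}\right) \left(-7680 - 4041\right)\right) \left(-48375 - 21977\right) = \left(-10576 + \left(-10121 - \left(-165\right) 151\right) \left(-7680 - 4041\right)\right) \left(-48375 - 21977\right) = \left(-10576 + \left(-10121 + 24915\right) \left(-11721\right)\right) \left(-70352\right) = \left(-10576 + 14794 \left(-11721\right)\right) \left(-70352\right) = \left(-10576 - 173400474\right) \left(-70352\right) = \left(-173411050\right) \left(-70352\right) = 12199814189600$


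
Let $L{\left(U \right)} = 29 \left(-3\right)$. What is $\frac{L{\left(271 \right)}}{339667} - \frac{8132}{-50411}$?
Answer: $\frac{2757786287}{17122953137} \approx 0.16106$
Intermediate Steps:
$L{\left(U \right)} = -87$
$\frac{L{\left(271 \right)}}{339667} - \frac{8132}{-50411} = - \frac{87}{339667} - \frac{8132}{-50411} = \left(-87\right) \frac{1}{339667} - - \frac{8132}{50411} = - \frac{87}{339667} + \frac{8132}{50411} = \frac{2757786287}{17122953137}$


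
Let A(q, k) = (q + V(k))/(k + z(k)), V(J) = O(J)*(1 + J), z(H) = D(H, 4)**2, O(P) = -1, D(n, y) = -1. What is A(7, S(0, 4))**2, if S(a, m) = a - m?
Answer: 100/9 ≈ 11.111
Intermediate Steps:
z(H) = 1 (z(H) = (-1)**2 = 1)
V(J) = -1 - J (V(J) = -(1 + J) = -1 - J)
A(q, k) = (-1 + q - k)/(1 + k) (A(q, k) = (q + (-1 - k))/(k + 1) = (-1 + q - k)/(1 + k))
A(7, S(0, 4))**2 = ((-1 + 7 - (0 - 1*4))/(1 + (0 - 1*4)))**2 = ((-1 + 7 - (0 - 4))/(1 + (0 - 4)))**2 = ((-1 + 7 - 1*(-4))/(1 - 4))**2 = ((-1 + 7 + 4)/(-3))**2 = (-1/3*10)**2 = (-10/3)**2 = 100/9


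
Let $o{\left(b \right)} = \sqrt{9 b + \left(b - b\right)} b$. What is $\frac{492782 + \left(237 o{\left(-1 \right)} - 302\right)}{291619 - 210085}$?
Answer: $\frac{82080}{13589} - \frac{237 i}{27178} \approx 6.0402 - 0.0087203 i$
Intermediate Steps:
$o{\left(b \right)} = 3 b^{\frac{3}{2}}$ ($o{\left(b \right)} = \sqrt{9 b + 0} b = \sqrt{9 b} b = 3 \sqrt{b} b = 3 b^{\frac{3}{2}}$)
$\frac{492782 + \left(237 o{\left(-1 \right)} - 302\right)}{291619 - 210085} = \frac{492782 - \left(302 - 237 \cdot 3 \left(-1\right)^{\frac{3}{2}}\right)}{291619 - 210085} = \frac{492782 - \left(302 - 237 \cdot 3 \left(- i\right)\right)}{81534} = \left(492782 - \left(302 - 237 \left(- 3 i\right)\right)\right) \frac{1}{81534} = \left(492782 - \left(302 + 711 i\right)\right) \frac{1}{81534} = \left(492480 - 711 i\right) \frac{1}{81534} = \frac{82080}{13589} - \frac{237 i}{27178}$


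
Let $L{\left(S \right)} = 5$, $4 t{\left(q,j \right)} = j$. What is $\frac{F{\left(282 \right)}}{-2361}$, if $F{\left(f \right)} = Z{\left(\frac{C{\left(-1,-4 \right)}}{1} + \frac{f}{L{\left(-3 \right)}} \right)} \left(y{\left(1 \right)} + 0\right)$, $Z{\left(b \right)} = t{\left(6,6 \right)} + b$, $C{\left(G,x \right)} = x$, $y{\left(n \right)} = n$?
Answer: $- \frac{539}{23610} \approx -0.022829$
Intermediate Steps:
$t{\left(q,j \right)} = \frac{j}{4}$
$Z{\left(b \right)} = \frac{3}{2} + b$ ($Z{\left(b \right)} = \frac{1}{4} \cdot 6 + b = \frac{3}{2} + b$)
$F{\left(f \right)} = - \frac{5}{2} + \frac{f}{5}$ ($F{\left(f \right)} = \left(\frac{3}{2} + \left(- \frac{4}{1} + \frac{f}{5}\right)\right) \left(1 + 0\right) = \left(\frac{3}{2} + \left(\left(-4\right) 1 + f \frac{1}{5}\right)\right) 1 = \left(\frac{3}{2} + \left(-4 + \frac{f}{5}\right)\right) 1 = \left(- \frac{5}{2} + \frac{f}{5}\right) 1 = - \frac{5}{2} + \frac{f}{5}$)
$\frac{F{\left(282 \right)}}{-2361} = \frac{- \frac{5}{2} + \frac{1}{5} \cdot 282}{-2361} = \left(- \frac{5}{2} + \frac{282}{5}\right) \left(- \frac{1}{2361}\right) = \frac{539}{10} \left(- \frac{1}{2361}\right) = - \frac{539}{23610}$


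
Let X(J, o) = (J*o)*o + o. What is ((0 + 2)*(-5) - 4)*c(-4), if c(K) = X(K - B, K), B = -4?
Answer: 56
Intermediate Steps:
X(J, o) = o + J*o² (X(J, o) = J*o² + o = o + J*o²)
c(K) = K*(1 + K*(4 + K)) (c(K) = K*(1 + (K - 1*(-4))*K) = K*(1 + (K + 4)*K) = K*(1 + (4 + K)*K) = K*(1 + K*(4 + K)))
((0 + 2)*(-5) - 4)*c(-4) = ((0 + 2)*(-5) - 4)*(-4*(1 - 4*(4 - 4))) = (2*(-5) - 4)*(-4*(1 - 4*0)) = (-10 - 4)*(-4*(1 + 0)) = -(-56) = -14*(-4) = 56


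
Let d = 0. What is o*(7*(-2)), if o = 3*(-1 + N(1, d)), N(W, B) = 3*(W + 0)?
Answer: -84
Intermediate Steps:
N(W, B) = 3*W
o = 6 (o = 3*(-1 + 3*1) = 3*(-1 + 3) = 3*2 = 6)
o*(7*(-2)) = 6*(7*(-2)) = 6*(-14) = -84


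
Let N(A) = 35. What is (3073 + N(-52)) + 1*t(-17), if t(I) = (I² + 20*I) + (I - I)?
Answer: 3057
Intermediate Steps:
t(I) = I² + 20*I (t(I) = (I² + 20*I) + 0 = I² + 20*I)
(3073 + N(-52)) + 1*t(-17) = (3073 + 35) + 1*(-17*(20 - 17)) = 3108 + 1*(-17*3) = 3108 + 1*(-51) = 3108 - 51 = 3057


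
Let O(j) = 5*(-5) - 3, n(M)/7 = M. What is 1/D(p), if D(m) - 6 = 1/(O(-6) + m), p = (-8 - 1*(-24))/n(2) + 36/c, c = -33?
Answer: 2152/12835 ≈ 0.16767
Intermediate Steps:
n(M) = 7*M
O(j) = -28 (O(j) = -25 - 3 = -28)
p = 4/77 (p = (-8 - 1*(-24))/((7*2)) + 36/(-33) = (-8 + 24)/14 + 36*(-1/33) = 16*(1/14) - 12/11 = 8/7 - 12/11 = 4/77 ≈ 0.051948)
D(m) = 6 + 1/(-28 + m)
1/D(p) = 1/((-167 + 6*(4/77))/(-28 + 4/77)) = 1/((-167 + 24/77)/(-2152/77)) = 1/(-77/2152*(-12835/77)) = 1/(12835/2152) = 2152/12835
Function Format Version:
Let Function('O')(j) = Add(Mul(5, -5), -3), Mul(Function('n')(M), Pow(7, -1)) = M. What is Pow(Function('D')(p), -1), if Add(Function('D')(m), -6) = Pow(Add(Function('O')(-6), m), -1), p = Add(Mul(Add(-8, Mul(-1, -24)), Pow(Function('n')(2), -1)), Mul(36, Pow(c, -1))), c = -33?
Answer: Rational(2152, 12835) ≈ 0.16767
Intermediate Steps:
Function('n')(M) = Mul(7, M)
Function('O')(j) = -28 (Function('O')(j) = Add(-25, -3) = -28)
p = Rational(4, 77) (p = Add(Mul(Add(-8, Mul(-1, -24)), Pow(Mul(7, 2), -1)), Mul(36, Pow(-33, -1))) = Add(Mul(Add(-8, 24), Pow(14, -1)), Mul(36, Rational(-1, 33))) = Add(Mul(16, Rational(1, 14)), Rational(-12, 11)) = Add(Rational(8, 7), Rational(-12, 11)) = Rational(4, 77) ≈ 0.051948)
Function('D')(m) = Add(6, Pow(Add(-28, m), -1))
Pow(Function('D')(p), -1) = Pow(Mul(Pow(Add(-28, Rational(4, 77)), -1), Add(-167, Mul(6, Rational(4, 77)))), -1) = Pow(Mul(Pow(Rational(-2152, 77), -1), Add(-167, Rational(24, 77))), -1) = Pow(Mul(Rational(-77, 2152), Rational(-12835, 77)), -1) = Pow(Rational(12835, 2152), -1) = Rational(2152, 12835)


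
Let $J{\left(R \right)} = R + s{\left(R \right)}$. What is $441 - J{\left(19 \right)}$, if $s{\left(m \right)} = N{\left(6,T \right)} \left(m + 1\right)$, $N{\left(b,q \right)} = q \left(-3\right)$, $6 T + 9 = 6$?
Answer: $392$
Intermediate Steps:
$T = - \frac{1}{2}$ ($T = - \frac{3}{2} + \frac{1}{6} \cdot 6 = - \frac{3}{2} + 1 = - \frac{1}{2} \approx -0.5$)
$N{\left(b,q \right)} = - 3 q$
$s{\left(m \right)} = \frac{3}{2} + \frac{3 m}{2}$ ($s{\left(m \right)} = \left(-3\right) \left(- \frac{1}{2}\right) \left(m + 1\right) = \frac{3 \left(1 + m\right)}{2} = \frac{3}{2} + \frac{3 m}{2}$)
$J{\left(R \right)} = \frac{3}{2} + \frac{5 R}{2}$ ($J{\left(R \right)} = R + \left(\frac{3}{2} + \frac{3 R}{2}\right) = \frac{3}{2} + \frac{5 R}{2}$)
$441 - J{\left(19 \right)} = 441 - \left(\frac{3}{2} + \frac{5}{2} \cdot 19\right) = 441 - \left(\frac{3}{2} + \frac{95}{2}\right) = 441 - 49 = 392$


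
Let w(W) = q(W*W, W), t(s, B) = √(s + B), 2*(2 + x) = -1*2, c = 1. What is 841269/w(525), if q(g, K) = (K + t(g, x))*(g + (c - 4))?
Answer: 49074025/91874 - 280423*√275622/275622 ≈ 0.0029069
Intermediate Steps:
x = -3 (x = -2 + (-1*2)/2 = -2 + (½)*(-2) = -2 - 1 = -3)
t(s, B) = √(B + s)
q(g, K) = (-3 + g)*(K + √(-3 + g)) (q(g, K) = (K + √(-3 + g))*(g + (1 - 4)) = (K + √(-3 + g))*(g - 3) = (K + √(-3 + g))*(-3 + g) = (-3 + g)*(K + √(-3 + g)))
w(W) = W³ - 3*W - 3*√(-3 + W²) + W²*√(-3 + W²) (w(W) = -3*W - 3*√(-3 + W*W) + W*(W*W) + (W*W)*√(-3 + W*W) = -3*W - 3*√(-3 + W²) + W*W² + W²*√(-3 + W²) = -3*W - 3*√(-3 + W²) + W³ + W²*√(-3 + W²) = W³ - 3*W - 3*√(-3 + W²) + W²*√(-3 + W²))
841269/w(525) = 841269/(525³ - 3*525 - 3*√(-3 + 525²) + 525²*√(-3 + 525²)) = 841269/(144703125 - 1575 - 3*√(-3 + 275625) + 275625*√(-3 + 275625)) = 841269/(144703125 - 1575 - 3*√275622 + 275625*√275622) = 841269/(144701550 + 275622*√275622)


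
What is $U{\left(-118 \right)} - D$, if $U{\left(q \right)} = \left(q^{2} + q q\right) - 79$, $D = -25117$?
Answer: $52886$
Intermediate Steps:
$U{\left(q \right)} = -79 + 2 q^{2}$ ($U{\left(q \right)} = \left(q^{2} + q^{2}\right) - 79 = 2 q^{2} - 79 = -79 + 2 q^{2}$)
$U{\left(-118 \right)} - D = \left(-79 + 2 \left(-118\right)^{2}\right) - -25117 = \left(-79 + 2 \cdot 13924\right) + 25117 = \left(-79 + 27848\right) + 25117 = 27769 + 25117 = 52886$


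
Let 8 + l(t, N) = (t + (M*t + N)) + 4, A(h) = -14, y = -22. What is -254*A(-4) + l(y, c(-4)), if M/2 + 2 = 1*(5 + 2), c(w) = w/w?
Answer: 3311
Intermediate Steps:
c(w) = 1
M = 10 (M = -4 + 2*(1*(5 + 2)) = -4 + 2*(1*7) = -4 + 2*7 = -4 + 14 = 10)
l(t, N) = -4 + N + 11*t (l(t, N) = -8 + ((t + (10*t + N)) + 4) = -8 + ((t + (N + 10*t)) + 4) = -8 + ((N + 11*t) + 4) = -8 + (4 + N + 11*t) = -4 + N + 11*t)
-254*A(-4) + l(y, c(-4)) = -254*(-14) + (-4 + 1 + 11*(-22)) = 3556 + (-4 + 1 - 242) = 3556 - 245 = 3311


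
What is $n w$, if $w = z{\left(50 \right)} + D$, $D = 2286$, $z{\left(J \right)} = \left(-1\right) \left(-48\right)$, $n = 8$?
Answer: $18672$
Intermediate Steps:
$z{\left(J \right)} = 48$
$w = 2334$ ($w = 48 + 2286 = 2334$)
$n w = 8 \cdot 2334 = 18672$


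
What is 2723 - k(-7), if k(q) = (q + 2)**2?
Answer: 2698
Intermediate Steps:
k(q) = (2 + q)**2
2723 - k(-7) = 2723 - (2 - 7)**2 = 2723 - 1*(-5)**2 = 2723 - 1*25 = 2723 - 25 = 2698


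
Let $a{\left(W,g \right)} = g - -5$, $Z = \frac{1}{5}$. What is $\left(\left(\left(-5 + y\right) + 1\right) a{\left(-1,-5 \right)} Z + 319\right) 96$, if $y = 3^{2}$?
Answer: $30624$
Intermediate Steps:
$y = 9$
$Z = \frac{1}{5} \approx 0.2$
$a{\left(W,g \right)} = 5 + g$ ($a{\left(W,g \right)} = g + 5 = 5 + g$)
$\left(\left(\left(-5 + y\right) + 1\right) a{\left(-1,-5 \right)} Z + 319\right) 96 = \left(\left(\left(-5 + 9\right) + 1\right) \left(5 - 5\right) \frac{1}{5} + 319\right) 96 = \left(\left(4 + 1\right) 0 \cdot \frac{1}{5} + 319\right) 96 = \left(5 \cdot 0 \cdot \frac{1}{5} + 319\right) 96 = \left(0 \cdot \frac{1}{5} + 319\right) 96 = \left(0 + 319\right) 96 = 319 \cdot 96 = 30624$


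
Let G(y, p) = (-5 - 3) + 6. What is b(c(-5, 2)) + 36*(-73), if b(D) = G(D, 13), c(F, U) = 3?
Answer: -2630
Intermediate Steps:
G(y, p) = -2 (G(y, p) = -8 + 6 = -2)
b(D) = -2
b(c(-5, 2)) + 36*(-73) = -2 + 36*(-73) = -2 - 2628 = -2630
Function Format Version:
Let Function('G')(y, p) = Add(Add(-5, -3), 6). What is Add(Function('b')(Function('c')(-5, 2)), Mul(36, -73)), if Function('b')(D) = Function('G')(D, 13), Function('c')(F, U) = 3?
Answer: -2630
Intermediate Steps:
Function('G')(y, p) = -2 (Function('G')(y, p) = Add(-8, 6) = -2)
Function('b')(D) = -2
Add(Function('b')(Function('c')(-5, 2)), Mul(36, -73)) = Add(-2, Mul(36, -73)) = Add(-2, -2628) = -2630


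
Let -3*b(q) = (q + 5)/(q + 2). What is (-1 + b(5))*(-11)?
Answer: 341/21 ≈ 16.238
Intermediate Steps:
b(q) = -(5 + q)/(3*(2 + q)) (b(q) = -(q + 5)/(3*(q + 2)) = -(5 + q)/(3*(2 + q)))
(-1 + b(5))*(-11) = (-1 + (-5 - 1*5)/(3*(2 + 5)))*(-11) = (-1 + (1/3)*(-5 - 5)/7)*(-11) = (-1 + (1/3)*(1/7)*(-10))*(-11) = (-1 - 10/21)*(-11) = -31/21*(-11) = 341/21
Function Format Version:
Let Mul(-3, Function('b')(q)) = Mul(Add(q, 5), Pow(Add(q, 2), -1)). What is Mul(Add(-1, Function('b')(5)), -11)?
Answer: Rational(341, 21) ≈ 16.238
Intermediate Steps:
Function('b')(q) = Mul(Rational(-1, 3), Pow(Add(2, q), -1), Add(5, q)) (Function('b')(q) = Mul(Rational(-1, 3), Mul(Add(q, 5), Pow(Add(q, 2), -1))) = Mul(Rational(-1, 3), Mul(Add(5, q), Pow(Add(2, q), -1))) = Mul(Rational(-1, 3), Mul(Pow(Add(2, q), -1), Add(5, q))) = Mul(Rational(-1, 3), Pow(Add(2, q), -1), Add(5, q)))
Mul(Add(-1, Function('b')(5)), -11) = Mul(Add(-1, Mul(Rational(1, 3), Pow(Add(2, 5), -1), Add(-5, Mul(-1, 5)))), -11) = Mul(Add(-1, Mul(Rational(1, 3), Pow(7, -1), Add(-5, -5))), -11) = Mul(Add(-1, Mul(Rational(1, 3), Rational(1, 7), -10)), -11) = Mul(Add(-1, Rational(-10, 21)), -11) = Mul(Rational(-31, 21), -11) = Rational(341, 21)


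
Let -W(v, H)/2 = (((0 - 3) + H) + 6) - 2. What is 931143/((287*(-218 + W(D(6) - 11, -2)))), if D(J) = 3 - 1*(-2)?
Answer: -310381/20664 ≈ -15.020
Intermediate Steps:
D(J) = 5 (D(J) = 3 + 2 = 5)
W(v, H) = -2 - 2*H (W(v, H) = -2*((((0 - 3) + H) + 6) - 2) = -2*(((-3 + H) + 6) - 2) = -2*((3 + H) - 2) = -2*(1 + H) = -2 - 2*H)
931143/((287*(-218 + W(D(6) - 11, -2)))) = 931143/((287*(-218 + (-2 - 2*(-2))))) = 931143/((287*(-218 + (-2 + 4)))) = 931143/((287*(-218 + 2))) = 931143/((287*(-216))) = 931143/(-61992) = 931143*(-1/61992) = -310381/20664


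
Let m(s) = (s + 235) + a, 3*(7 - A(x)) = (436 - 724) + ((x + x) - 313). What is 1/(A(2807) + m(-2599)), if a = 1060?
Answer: -1/2968 ≈ -0.00033693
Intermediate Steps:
A(x) = 622/3 - 2*x/3 (A(x) = 7 - ((436 - 724) + ((x + x) - 313))/3 = 7 - (-288 + (2*x - 313))/3 = 7 - (-288 + (-313 + 2*x))/3 = 7 - (-601 + 2*x)/3 = 7 + (601/3 - 2*x/3) = 622/3 - 2*x/3)
m(s) = 1295 + s (m(s) = (s + 235) + 1060 = (235 + s) + 1060 = 1295 + s)
1/(A(2807) + m(-2599)) = 1/((622/3 - 2/3*2807) + (1295 - 2599)) = 1/((622/3 - 5614/3) - 1304) = 1/(-1664 - 1304) = 1/(-2968) = -1/2968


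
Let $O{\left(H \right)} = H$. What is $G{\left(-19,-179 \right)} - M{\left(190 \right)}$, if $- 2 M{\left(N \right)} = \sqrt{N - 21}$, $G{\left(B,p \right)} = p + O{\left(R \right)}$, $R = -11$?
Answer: $- \frac{367}{2} \approx -183.5$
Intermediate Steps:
$G{\left(B,p \right)} = -11 + p$ ($G{\left(B,p \right)} = p - 11 = -11 + p$)
$M{\left(N \right)} = - \frac{\sqrt{-21 + N}}{2}$ ($M{\left(N \right)} = - \frac{\sqrt{N - 21}}{2} = - \frac{\sqrt{-21 + N}}{2}$)
$G{\left(-19,-179 \right)} - M{\left(190 \right)} = \left(-11 - 179\right) - - \frac{\sqrt{-21 + 190}}{2} = -190 - - \frac{\sqrt{169}}{2} = -190 - \left(- \frac{1}{2}\right) 13 = -190 - - \frac{13}{2} = -190 + \frac{13}{2} = - \frac{367}{2}$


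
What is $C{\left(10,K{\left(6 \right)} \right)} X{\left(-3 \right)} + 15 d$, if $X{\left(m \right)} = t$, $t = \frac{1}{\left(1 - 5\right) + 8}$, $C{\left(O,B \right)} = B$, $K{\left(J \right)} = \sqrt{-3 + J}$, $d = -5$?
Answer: $-75 + \frac{\sqrt{3}}{4} \approx -74.567$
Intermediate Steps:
$t = \frac{1}{4}$ ($t = \frac{1}{\left(1 - 5\right) + 8} = \frac{1}{-4 + 8} = \frac{1}{4} \approx 0.25$)
$X{\left(m \right)} = \frac{1}{4}$
$C{\left(10,K{\left(6 \right)} \right)} X{\left(-3 \right)} + 15 d = \sqrt{-3 + 6} \cdot \frac{1}{4} + 15 \left(-5\right) = \sqrt{3} \cdot \frac{1}{4} - 75 = \frac{\sqrt{3}}{4} - 75 = -75 + \frac{\sqrt{3}}{4}$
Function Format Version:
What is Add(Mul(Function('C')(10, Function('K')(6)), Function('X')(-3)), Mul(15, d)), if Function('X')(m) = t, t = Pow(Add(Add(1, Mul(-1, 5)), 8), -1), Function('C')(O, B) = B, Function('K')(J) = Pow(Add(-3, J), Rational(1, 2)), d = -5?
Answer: Add(-75, Mul(Rational(1, 4), Pow(3, Rational(1, 2)))) ≈ -74.567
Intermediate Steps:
t = Rational(1, 4) (t = Pow(Add(Add(1, -5), 8), -1) = Pow(Add(-4, 8), -1) = Pow(4, -1) = Rational(1, 4) ≈ 0.25000)
Function('X')(m) = Rational(1, 4)
Add(Mul(Function('C')(10, Function('K')(6)), Function('X')(-3)), Mul(15, d)) = Add(Mul(Pow(Add(-3, 6), Rational(1, 2)), Rational(1, 4)), Mul(15, -5)) = Add(Mul(Pow(3, Rational(1, 2)), Rational(1, 4)), -75) = Add(Mul(Rational(1, 4), Pow(3, Rational(1, 2))), -75) = Add(-75, Mul(Rational(1, 4), Pow(3, Rational(1, 2))))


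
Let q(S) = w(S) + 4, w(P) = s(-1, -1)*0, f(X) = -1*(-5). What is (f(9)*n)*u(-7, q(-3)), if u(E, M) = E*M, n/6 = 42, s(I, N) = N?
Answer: -35280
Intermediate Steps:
f(X) = 5
n = 252 (n = 6*42 = 252)
w(P) = 0 (w(P) = -1*0 = 0)
q(S) = 4 (q(S) = 0 + 4 = 4)
(f(9)*n)*u(-7, q(-3)) = (5*252)*(-7*4) = 1260*(-28) = -35280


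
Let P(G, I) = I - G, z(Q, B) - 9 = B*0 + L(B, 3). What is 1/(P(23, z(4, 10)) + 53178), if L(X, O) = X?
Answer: 1/53174 ≈ 1.8806e-5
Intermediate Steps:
z(Q, B) = 9 + B (z(Q, B) = 9 + (B*0 + B) = 9 + (0 + B) = 9 + B)
1/(P(23, z(4, 10)) + 53178) = 1/(((9 + 10) - 1*23) + 53178) = 1/((19 - 23) + 53178) = 1/(-4 + 53178) = 1/53174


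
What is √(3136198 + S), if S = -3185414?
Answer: 8*I*√769 ≈ 221.85*I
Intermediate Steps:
√(3136198 + S) = √(3136198 - 3185414) = √(-49216) = 8*I*√769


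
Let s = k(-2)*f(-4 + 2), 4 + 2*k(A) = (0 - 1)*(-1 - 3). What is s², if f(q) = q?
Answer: 0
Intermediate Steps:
k(A) = 0 (k(A) = -2 + ((0 - 1)*(-1 - 3))/2 = -2 + (-1*(-4))/2 = -2 + (½)*4 = -2 + 2 = 0)
s = 0 (s = 0*(-4 + 2) = 0*(-2) = 0)
s² = 0² = 0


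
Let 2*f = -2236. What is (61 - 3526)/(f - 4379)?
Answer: 3465/5497 ≈ 0.63034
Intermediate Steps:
f = -1118 (f = (1/2)*(-2236) = -1118)
(61 - 3526)/(f - 4379) = (61 - 3526)/(-1118 - 4379) = -3465/(-5497) = -3465*(-1/5497) = 3465/5497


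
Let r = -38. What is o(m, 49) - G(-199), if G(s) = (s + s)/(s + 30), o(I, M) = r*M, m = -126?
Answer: -315076/169 ≈ -1864.4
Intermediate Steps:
o(I, M) = -38*M
G(s) = 2*s/(30 + s) (G(s) = (2*s)/(30 + s) = 2*s/(30 + s))
o(m, 49) - G(-199) = -38*49 - 2*(-199)/(30 - 199) = -1862 - 2*(-199)/(-169) = -1862 - 2*(-199)*(-1)/169 = -1862 - 1*398/169 = -1862 - 398/169 = -315076/169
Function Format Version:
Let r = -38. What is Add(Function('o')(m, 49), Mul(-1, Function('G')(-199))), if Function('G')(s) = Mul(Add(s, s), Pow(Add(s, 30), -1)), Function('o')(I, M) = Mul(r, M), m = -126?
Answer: Rational(-315076, 169) ≈ -1864.4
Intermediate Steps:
Function('o')(I, M) = Mul(-38, M)
Function('G')(s) = Mul(2, s, Pow(Add(30, s), -1)) (Function('G')(s) = Mul(Mul(2, s), Pow(Add(30, s), -1)) = Mul(2, s, Pow(Add(30, s), -1)))
Add(Function('o')(m, 49), Mul(-1, Function('G')(-199))) = Add(Mul(-38, 49), Mul(-1, Mul(2, -199, Pow(Add(30, -199), -1)))) = Add(-1862, Mul(-1, Mul(2, -199, Pow(-169, -1)))) = Add(-1862, Mul(-1, Mul(2, -199, Rational(-1, 169)))) = Add(-1862, Mul(-1, Rational(398, 169))) = Add(-1862, Rational(-398, 169)) = Rational(-315076, 169)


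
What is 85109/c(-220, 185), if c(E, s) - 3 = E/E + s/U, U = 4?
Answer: 340436/201 ≈ 1693.7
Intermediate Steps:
c(E, s) = 4 + s/4 (c(E, s) = 3 + (E/E + s/4) = 3 + (1 + s*(¼)) = 3 + (1 + s/4) = 4 + s/4)
85109/c(-220, 185) = 85109/(4 + (¼)*185) = 85109/(4 + 185/4) = 85109/(201/4) = 85109*(4/201) = 340436/201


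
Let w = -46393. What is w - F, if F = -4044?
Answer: -42349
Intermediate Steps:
w - F = -46393 - 1*(-4044) = -46393 + 4044 = -42349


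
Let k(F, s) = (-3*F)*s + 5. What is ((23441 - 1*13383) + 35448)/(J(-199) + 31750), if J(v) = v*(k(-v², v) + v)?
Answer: 45506/4704787959 ≈ 9.6723e-6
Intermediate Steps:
k(F, s) = 5 - 3*F*s (k(F, s) = -3*F*s + 5 = 5 - 3*F*s)
J(v) = v*(5 + v + 3*v³) (J(v) = v*((5 - 3*(-v²)*v) + v) = v*((5 + 3*v³) + v) = v*(5 + v + 3*v³))
((23441 - 1*13383) + 35448)/(J(-199) + 31750) = ((23441 - 1*13383) + 35448)/(-199*(5 - 199 + 3*(-199)³) + 31750) = ((23441 - 13383) + 35448)/(-199*(5 - 199 + 3*(-7880599)) + 31750) = (10058 + 35448)/(-199*(5 - 199 - 23641797) + 31750) = 45506/(-199*(-23641991) + 31750) = 45506/(4704756209 + 31750) = 45506/4704787959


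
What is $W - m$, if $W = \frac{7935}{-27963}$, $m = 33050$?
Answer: $- \frac{308061695}{9321} \approx -33050.0$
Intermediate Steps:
$W = - \frac{2645}{9321}$ ($W = 7935 \left(- \frac{1}{27963}\right) = - \frac{2645}{9321} \approx -0.28377$)
$W - m = - \frac{2645}{9321} - 33050 = - \frac{308061695}{9321}$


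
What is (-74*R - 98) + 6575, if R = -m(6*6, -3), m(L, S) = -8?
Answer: 5885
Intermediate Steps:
R = 8 (R = -1*(-8) = 8)
(-74*R - 98) + 6575 = (-74*8 - 98) + 6575 = (-592 - 98) + 6575 = -690 + 6575 = 5885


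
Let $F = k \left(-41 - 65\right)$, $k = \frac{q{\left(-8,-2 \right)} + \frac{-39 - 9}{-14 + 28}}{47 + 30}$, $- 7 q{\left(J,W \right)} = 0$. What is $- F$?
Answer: $- \frac{2544}{539} \approx -4.7198$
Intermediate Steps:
$q{\left(J,W \right)} = 0$ ($q{\left(J,W \right)} = \left(- \frac{1}{7}\right) 0 = 0$)
$k = - \frac{24}{539}$ ($k = \frac{0 + \frac{-39 - 9}{-14 + 28}}{47 + 30} = \frac{0 - \frac{48}{14}}{77} = \left(0 - \frac{24}{7}\right) \frac{1}{77} = \left(- \frac{24}{7}\right) \frac{1}{77} = - \frac{24}{539} \approx -0.044527$)
$F = \frac{2544}{539}$ ($F = - \frac{24 \left(-41 - 65\right)}{539} = \left(- \frac{24}{539}\right) \left(-106\right) = \frac{2544}{539} \approx 4.7198$)
$- F = \left(-1\right) \frac{2544}{539} = - \frac{2544}{539}$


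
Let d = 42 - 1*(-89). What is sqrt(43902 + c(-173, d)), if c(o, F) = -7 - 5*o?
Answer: 2*sqrt(11190) ≈ 211.57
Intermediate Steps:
d = 131 (d = 42 + 89 = 131)
sqrt(43902 + c(-173, d)) = sqrt(43902 + (-7 - 5*(-173))) = sqrt(43902 + (-7 + 865)) = sqrt(43902 + 858) = sqrt(44760) = 2*sqrt(11190)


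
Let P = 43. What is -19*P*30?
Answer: -24510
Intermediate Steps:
-19*P*30 = -19*43*30 = -817*30 = -24510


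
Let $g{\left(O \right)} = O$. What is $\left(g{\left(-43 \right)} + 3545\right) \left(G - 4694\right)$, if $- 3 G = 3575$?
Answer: $- \frac{61834814}{3} \approx -2.0612 \cdot 10^{7}$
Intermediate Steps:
$G = - \frac{3575}{3}$ ($G = \left(- \frac{1}{3}\right) 3575 = - \frac{3575}{3} \approx -1191.7$)
$\left(g{\left(-43 \right)} + 3545\right) \left(G - 4694\right) = \left(-43 + 3545\right) \left(- \frac{3575}{3} - 4694\right) = 3502 \left(- \frac{17657}{3}\right) = - \frac{61834814}{3}$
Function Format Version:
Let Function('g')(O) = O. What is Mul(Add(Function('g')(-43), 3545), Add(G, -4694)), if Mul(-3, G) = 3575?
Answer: Rational(-61834814, 3) ≈ -2.0612e+7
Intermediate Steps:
G = Rational(-3575, 3) (G = Mul(Rational(-1, 3), 3575) = Rational(-3575, 3) ≈ -1191.7)
Mul(Add(Function('g')(-43), 3545), Add(G, -4694)) = Mul(Add(-43, 3545), Add(Rational(-3575, 3), -4694)) = Mul(3502, Rational(-17657, 3)) = Rational(-61834814, 3)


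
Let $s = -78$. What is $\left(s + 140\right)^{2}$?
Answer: $3844$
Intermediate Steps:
$\left(s + 140\right)^{2} = \left(-78 + 140\right)^{2} = 62^{2} = 3844$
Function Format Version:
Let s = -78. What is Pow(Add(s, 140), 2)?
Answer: 3844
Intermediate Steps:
Pow(Add(s, 140), 2) = Pow(Add(-78, 140), 2) = Pow(62, 2) = 3844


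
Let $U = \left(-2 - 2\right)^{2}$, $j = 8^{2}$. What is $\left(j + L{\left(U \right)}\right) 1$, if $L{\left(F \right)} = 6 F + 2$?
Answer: $162$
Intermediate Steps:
$j = 64$
$U = 16$ ($U = \left(-4\right)^{2} = 16$)
$L{\left(F \right)} = 2 + 6 F$
$\left(j + L{\left(U \right)}\right) 1 = \left(64 + \left(2 + 6 \cdot 16\right)\right) 1 = \left(64 + \left(2 + 96\right)\right) 1 = \left(64 + 98\right) 1 = 162 \cdot 1 = 162$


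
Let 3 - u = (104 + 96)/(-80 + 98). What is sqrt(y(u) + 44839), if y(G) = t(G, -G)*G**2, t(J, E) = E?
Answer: 2*sqrt(8269162)/27 ≈ 213.01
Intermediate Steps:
u = -73/9 (u = 3 - (104 + 96)/(-80 + 98) = 3 - 200/18 = 3 - 1*100/9 = 3 - 100/9 = -73/9 ≈ -8.1111)
y(G) = -G**3 (y(G) = (-G)*G**2 = -G**3)
sqrt(y(u) + 44839) = sqrt(-(-73/9)**3 + 44839) = sqrt(-1*(-389017/729) + 44839) = sqrt(389017/729 + 44839) = sqrt(33076648/729) = 2*sqrt(8269162)/27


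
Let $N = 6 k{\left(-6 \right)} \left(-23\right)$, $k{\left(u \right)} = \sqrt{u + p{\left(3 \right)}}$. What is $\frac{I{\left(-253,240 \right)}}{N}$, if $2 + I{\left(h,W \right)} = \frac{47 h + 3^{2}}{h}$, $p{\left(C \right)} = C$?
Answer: $\frac{632 i \sqrt{3}}{5819} \approx 0.18812 i$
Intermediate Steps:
$k{\left(u \right)} = \sqrt{3 + u}$ ($k{\left(u \right)} = \sqrt{u + 3} = \sqrt{3 + u}$)
$I{\left(h,W \right)} = -2 + \frac{9 + 47 h}{h}$ ($I{\left(h,W \right)} = -2 + \frac{47 h + 3^{2}}{h} = -2 + \frac{47 h + 9}{h} = -2 + \frac{9 + 47 h}{h}$)
$N = - 138 i \sqrt{3}$ ($N = 6 \sqrt{3 - 6} \left(-23\right) = 6 \sqrt{-3} \left(-23\right) = 6 i \sqrt{3} \left(-23\right) = - 138 i \sqrt{3} \approx - 239.02 i$)
$\frac{I{\left(-253,240 \right)}}{N} = \frac{45 + \frac{9}{-253}}{\left(-138\right) i \sqrt{3}} = \left(45 + 9 \left(- \frac{1}{253}\right)\right) \frac{i \sqrt{3}}{414} = \left(45 - \frac{9}{253}\right) \frac{i \sqrt{3}}{414} = \frac{11376 \frac{i \sqrt{3}}{414}}{253} = \frac{632 i \sqrt{3}}{5819}$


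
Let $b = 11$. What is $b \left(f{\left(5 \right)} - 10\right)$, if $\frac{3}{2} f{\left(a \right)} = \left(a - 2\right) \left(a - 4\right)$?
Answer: $-88$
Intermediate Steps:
$f{\left(a \right)} = \frac{2 \left(-4 + a\right) \left(-2 + a\right)}{3}$ ($f{\left(a \right)} = \frac{2 \left(a - 2\right) \left(a - 4\right)}{3} = \frac{2 \left(-2 + a\right) \left(-4 + a\right)}{3} = \frac{2 \left(-4 + a\right) \left(-2 + a\right)}{3}$)
$b \left(f{\left(5 \right)} - 10\right) = 11 \left(\left(\frac{16}{3} - 20 + \frac{2 \cdot 5^{2}}{3}\right) - 10\right) = 11 \left(\left(\frac{16}{3} - 20 + \frac{2}{3} \cdot 25\right) - 10\right) = 11 \left(\left(\frac{16}{3} - 20 + \frac{50}{3}\right) - 10\right) = 11 \left(2 - 10\right) = 11 \left(-8\right) = -88$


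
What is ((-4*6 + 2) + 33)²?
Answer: 121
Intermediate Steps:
((-4*6 + 2) + 33)² = ((-24 + 2) + 33)² = (-22 + 33)² = 11² = 121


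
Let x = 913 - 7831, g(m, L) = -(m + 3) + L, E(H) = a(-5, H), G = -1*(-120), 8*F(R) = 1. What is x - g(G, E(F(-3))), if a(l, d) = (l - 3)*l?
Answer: -6835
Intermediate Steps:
F(R) = 1/8 (F(R) = (1/8)*1 = 1/8)
a(l, d) = l*(-3 + l) (a(l, d) = (-3 + l)*l = l*(-3 + l))
G = 120
E(H) = 40 (E(H) = -5*(-3 - 5) = -5*(-8) = 40)
g(m, L) = -3 + L - m (g(m, L) = -(3 + m) + L = (-3 - m) + L = -3 + L - m)
x = -6918
x - g(G, E(F(-3))) = -6918 - (-3 + 40 - 1*120) = -6918 - (-3 + 40 - 120) = -6918 - 1*(-83) = -6918 + 83 = -6835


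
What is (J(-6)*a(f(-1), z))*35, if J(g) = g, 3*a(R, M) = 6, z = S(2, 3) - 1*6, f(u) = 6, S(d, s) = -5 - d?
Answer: -420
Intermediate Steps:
z = -13 (z = (-5 - 1*2) - 1*6 = (-5 - 2) - 6 = -7 - 6 = -13)
a(R, M) = 2 (a(R, M) = (1/3)*6 = 2)
(J(-6)*a(f(-1), z))*35 = -6*2*35 = -12*35 = -420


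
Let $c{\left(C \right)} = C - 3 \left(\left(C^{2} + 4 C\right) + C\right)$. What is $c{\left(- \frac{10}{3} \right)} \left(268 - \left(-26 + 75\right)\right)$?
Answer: $2920$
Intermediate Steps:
$c{\left(C \right)} = - 14 C - 3 C^{2}$ ($c{\left(C \right)} = C - 3 \left(C^{2} + 5 C\right) = C - \left(3 C^{2} + 15 C\right) = - 14 C - 3 C^{2}$)
$c{\left(- \frac{10}{3} \right)} \left(268 - \left(-26 + 75\right)\right) = - - \frac{10}{3} \left(14 + 3 \left(- \frac{10}{3}\right)\right) \left(268 - \left(-26 + 75\right)\right) = - \left(-10\right) \frac{1}{3} \left(14 + 3 \left(\left(-10\right) \frac{1}{3}\right)\right) \left(268 - 49\right) = \left(-1\right) \left(- \frac{10}{3}\right) \left(14 + 3 \left(- \frac{10}{3}\right)\right) \left(268 - 49\right) = \left(-1\right) \left(- \frac{10}{3}\right) \left(14 - 10\right) 219 = \left(-1\right) \left(- \frac{10}{3}\right) 4 \cdot 219 = \frac{40}{3} \cdot 219 = 2920$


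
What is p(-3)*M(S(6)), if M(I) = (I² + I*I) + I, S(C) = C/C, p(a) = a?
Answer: -9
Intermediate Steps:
S(C) = 1
M(I) = I + 2*I² (M(I) = (I² + I²) + I = 2*I² + I = I + 2*I²)
p(-3)*M(S(6)) = -3*(1 + 2*1) = -3*(1 + 2) = -3*3 = -9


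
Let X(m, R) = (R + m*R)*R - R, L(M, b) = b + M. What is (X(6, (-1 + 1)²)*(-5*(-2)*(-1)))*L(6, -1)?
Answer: 0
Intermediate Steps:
L(M, b) = M + b
X(m, R) = -R + R*(R + R*m) (X(m, R) = (R + R*m)*R - R = R*(R + R*m) - R = -R + R*(R + R*m))
(X(6, (-1 + 1)²)*(-5*(-2)*(-1)))*L(6, -1) = (((-1 + 1)²*(-1 + (-1 + 1)² + (-1 + 1)²*6))*(-5*(-2)*(-1)))*(6 - 1) = ((0²*(-1 + 0² + 0²*6))*(10*(-1)))*5 = ((0*(-1 + 0 + 0*6))*(-10))*5 = ((0*(-1 + 0 + 0))*(-10))*5 = ((0*(-1))*(-10))*5 = (0*(-10))*5 = 0*5 = 0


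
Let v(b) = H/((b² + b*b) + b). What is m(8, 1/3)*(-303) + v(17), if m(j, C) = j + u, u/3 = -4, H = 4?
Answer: 721144/595 ≈ 1212.0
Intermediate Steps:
u = -12 (u = 3*(-4) = -12)
v(b) = 4/(b + 2*b²) (v(b) = 4/((b² + b*b) + b) = 4/((b² + b²) + b) = 4/(2*b² + b) = 4/(b + 2*b²))
m(j, C) = -12 + j (m(j, C) = j - 12 = -12 + j)
m(8, 1/3)*(-303) + v(17) = (-12 + 8)*(-303) + 4/(17*(1 + 2*17)) = -4*(-303) + 4*(1/17)/(1 + 34) = 1212 + 4*(1/17)/35 = 1212 + 4*(1/17)*(1/35) = 1212 + 4/595 = 721144/595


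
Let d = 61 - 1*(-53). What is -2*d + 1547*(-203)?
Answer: -314269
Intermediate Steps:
d = 114 (d = 61 + 53 = 114)
-2*d + 1547*(-203) = -2*114 + 1547*(-203) = -228 - 314041 = -314269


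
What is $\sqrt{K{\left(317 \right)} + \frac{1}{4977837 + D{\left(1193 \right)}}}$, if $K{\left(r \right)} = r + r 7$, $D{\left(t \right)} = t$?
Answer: $\frac{3 \sqrt{6985479554211270}}{4979030} \approx 50.359$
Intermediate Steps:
$K{\left(r \right)} = 8 r$ ($K{\left(r \right)} = r + 7 r = 8 r$)
$\sqrt{K{\left(317 \right)} + \frac{1}{4977837 + D{\left(1193 \right)}}} = \sqrt{8 \cdot 317 + \frac{1}{4977837 + 1193}} = \sqrt{2536 + \frac{1}{4979030}} = \sqrt{\frac{12626820081}{4979030}} = \frac{3 \sqrt{6985479554211270}}{4979030}$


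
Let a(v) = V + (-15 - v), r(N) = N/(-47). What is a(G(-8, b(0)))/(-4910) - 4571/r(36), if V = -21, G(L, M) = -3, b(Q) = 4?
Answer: 527425429/88380 ≈ 5967.7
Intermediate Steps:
r(N) = -N/47 (r(N) = N*(-1/47) = -N/47)
a(v) = -36 - v (a(v) = -21 + (-15 - v) = -36 - v)
a(G(-8, b(0)))/(-4910) - 4571/r(36) = (-36 - 1*(-3))/(-4910) - 4571/((-1/47*36)) = (-36 + 3)*(-1/4910) - 4571/(-36/47) = -33*(-1/4910) - 4571*(-47/36) = 33/4910 + 214837/36 = 527425429/88380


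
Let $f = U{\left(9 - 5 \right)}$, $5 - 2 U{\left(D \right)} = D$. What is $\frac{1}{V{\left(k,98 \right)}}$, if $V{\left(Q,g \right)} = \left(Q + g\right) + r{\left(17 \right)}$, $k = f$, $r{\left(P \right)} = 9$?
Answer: $\frac{2}{215} \approx 0.0093023$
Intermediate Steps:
$U{\left(D \right)} = \frac{5}{2} - \frac{D}{2}$
$f = \frac{1}{2}$ ($f = \frac{5}{2} - \frac{9 - 5}{2} = \frac{5}{2} - 2 = \frac{1}{2} \approx 0.5$)
$k = \frac{1}{2} \approx 0.5$
$V{\left(Q,g \right)} = 9 + Q + g$ ($V{\left(Q,g \right)} = \left(Q + g\right) + 9 = 9 + Q + g$)
$\frac{1}{V{\left(k,98 \right)}} = \frac{1}{9 + \frac{1}{2} + 98} = \frac{1}{\frac{215}{2}} = \frac{2}{215}$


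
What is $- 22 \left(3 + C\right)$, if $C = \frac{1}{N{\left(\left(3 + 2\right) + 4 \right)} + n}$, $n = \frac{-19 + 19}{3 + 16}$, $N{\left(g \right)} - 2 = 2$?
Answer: $- \frac{143}{2} \approx -71.5$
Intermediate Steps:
$N{\left(g \right)} = 4$ ($N{\left(g \right)} = 2 + 2 = 4$)
$n = 0$ ($n = \frac{0}{19} = 0 \cdot \frac{1}{19} = 0$)
$C = \frac{1}{4}$ ($C = \frac{1}{4 + 0} = \frac{1}{4} \approx 0.25$)
$- 22 \left(3 + C\right) = - 22 \left(3 + \frac{1}{4}\right) = \left(-22\right) \frac{13}{4} = - \frac{143}{2}$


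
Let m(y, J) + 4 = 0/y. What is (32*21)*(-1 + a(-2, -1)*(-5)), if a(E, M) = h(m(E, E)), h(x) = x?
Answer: 12768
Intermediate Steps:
m(y, J) = -4 (m(y, J) = -4 + 0/y = -4 + 0 = -4)
a(E, M) = -4
(32*21)*(-1 + a(-2, -1)*(-5)) = (32*21)*(-1 - 4*(-5)) = 672*(-1 + 20) = 672*19 = 12768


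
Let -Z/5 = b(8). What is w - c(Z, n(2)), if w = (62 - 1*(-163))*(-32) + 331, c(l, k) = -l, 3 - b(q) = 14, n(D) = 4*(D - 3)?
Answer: -6814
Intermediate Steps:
n(D) = -12 + 4*D (n(D) = 4*(-3 + D) = -12 + 4*D)
b(q) = -11 (b(q) = 3 - 1*14 = 3 - 14 = -11)
Z = 55 (Z = -5*(-11) = 55)
w = -6869 (w = (62 + 163)*(-32) + 331 = 225*(-32) + 331 = -7200 + 331 = -6869)
w - c(Z, n(2)) = -6869 - (-1)*55 = -6869 - 1*(-55) = -6869 + 55 = -6814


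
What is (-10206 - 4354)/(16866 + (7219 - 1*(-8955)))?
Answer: -26/59 ≈ -0.44068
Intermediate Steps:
(-10206 - 4354)/(16866 + (7219 - 1*(-8955))) = -14560/(16866 + (7219 + 8955)) = -14560/(16866 + 16174) = -14560/33040 = -14560*1/33040 = -26/59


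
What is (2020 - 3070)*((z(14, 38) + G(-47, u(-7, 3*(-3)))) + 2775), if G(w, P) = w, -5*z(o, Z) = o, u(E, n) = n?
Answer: -2861460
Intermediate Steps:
z(o, Z) = -o/5
(2020 - 3070)*((z(14, 38) + G(-47, u(-7, 3*(-3)))) + 2775) = (2020 - 3070)*((-⅕*14 - 47) + 2775) = -1050*((-14/5 - 47) + 2775) = -1050*(-249/5 + 2775) = -1050*13626/5 = -2861460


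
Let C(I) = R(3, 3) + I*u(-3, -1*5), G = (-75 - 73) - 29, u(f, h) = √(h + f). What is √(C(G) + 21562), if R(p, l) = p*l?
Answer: √(21571 - 354*I*√2) ≈ 146.88 - 1.704*I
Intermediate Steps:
R(p, l) = l*p
u(f, h) = √(f + h)
G = -177 (G = -148 - 29 = -177)
C(I) = 9 + 2*I*I*√2 (C(I) = 3*3 + I*√(-3 - 1*5) = 9 + I*√(-3 - 5) = 9 + I*√(-8) = 9 + I*(2*I*√2) = 9 + 2*I*I*√2)
√(C(G) + 21562) = √((9 + 2*I*(-177)*√2) + 21562) = √((9 - 354*I*√2) + 21562) = √(21571 - 354*I*√2)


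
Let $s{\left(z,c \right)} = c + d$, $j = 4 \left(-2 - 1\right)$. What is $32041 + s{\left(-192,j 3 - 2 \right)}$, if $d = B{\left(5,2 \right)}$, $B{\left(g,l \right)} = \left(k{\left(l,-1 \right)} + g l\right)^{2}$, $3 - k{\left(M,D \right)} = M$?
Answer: $32124$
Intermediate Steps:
$k{\left(M,D \right)} = 3 - M$
$B{\left(g,l \right)} = \left(3 - l + g l\right)^{2}$ ($B{\left(g,l \right)} = \left(\left(3 - l\right) + g l\right)^{2} = \left(3 - l + g l\right)^{2}$)
$d = 121$ ($d = \left(3 - 2 + 5 \cdot 2\right)^{2} = \left(3 - 2 + 10\right)^{2} = 11^{2} = 121$)
$j = -12$ ($j = 4 \left(-3\right) = -12$)
$s{\left(z,c \right)} = 121 + c$ ($s{\left(z,c \right)} = c + 121 = 121 + c$)
$32041 + s{\left(-192,j 3 - 2 \right)} = 32041 + \left(121 - 38\right) = 32041 + 83 = 32124$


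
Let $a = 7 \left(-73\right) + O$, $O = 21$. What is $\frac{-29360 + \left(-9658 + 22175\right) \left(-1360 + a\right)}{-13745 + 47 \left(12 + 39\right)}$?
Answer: $\frac{11592905}{5674} \approx 2043.2$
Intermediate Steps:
$a = -490$ ($a = 7 \left(-73\right) + 21 = -511 + 21 = -490$)
$\frac{-29360 + \left(-9658 + 22175\right) \left(-1360 + a\right)}{-13745 + 47 \left(12 + 39\right)} = \frac{-29360 + \left(-9658 + 22175\right) \left(-1360 - 490\right)}{-13745 + 47 \left(12 + 39\right)} = \frac{-29360 + 12517 \left(-1850\right)}{-13745 + 47 \cdot 51} = \frac{-29360 - 23156450}{-13745 + 2397} = - \frac{23185810}{-11348} = \left(-23185810\right) \left(- \frac{1}{11348}\right) = \frac{11592905}{5674}$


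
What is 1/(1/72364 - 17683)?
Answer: -72364/1279612611 ≈ -5.6551e-5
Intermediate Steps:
1/(1/72364 - 17683) = 1/(-1279612611/72364) = -72364/1279612611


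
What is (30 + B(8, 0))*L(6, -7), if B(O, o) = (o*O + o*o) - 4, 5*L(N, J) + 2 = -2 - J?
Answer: 78/5 ≈ 15.600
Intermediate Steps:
L(N, J) = -4/5 - J/5 (L(N, J) = -2/5 + (-2 - J)/5 = -2/5 + (-2/5 - J/5) = -4/5 - J/5)
B(O, o) = -4 + o**2 + O*o (B(O, o) = (O*o + o**2) - 4 = (o**2 + O*o) - 4 = -4 + o**2 + O*o)
(30 + B(8, 0))*L(6, -7) = (30 + (-4 + 0**2 + 8*0))*(-4/5 - 1/5*(-7)) = (30 + (-4 + 0 + 0))*(-4/5 + 7/5) = (30 - 4)*(3/5) = 26*(3/5) = 78/5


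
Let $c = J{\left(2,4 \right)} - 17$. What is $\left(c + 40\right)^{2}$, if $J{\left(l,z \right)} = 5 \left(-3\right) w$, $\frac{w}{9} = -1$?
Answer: $24964$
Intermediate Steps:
$w = -9$ ($w = 9 \left(-1\right) = -9$)
$J{\left(l,z \right)} = 135$ ($J{\left(l,z \right)} = 5 \left(-3\right) \left(-9\right) = \left(-15\right) \left(-9\right) = 135$)
$c = 118$ ($c = 135 - 17 = 118$)
$\left(c + 40\right)^{2} = \left(118 + 40\right)^{2} = 158^{2} = 24964$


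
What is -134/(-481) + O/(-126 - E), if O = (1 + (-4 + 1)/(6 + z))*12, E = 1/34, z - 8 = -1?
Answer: 84646/412217 ≈ 0.20534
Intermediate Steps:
z = 7 (z = 8 - 1 = 7)
E = 1/34 ≈ 0.029412
O = 120/13 (O = (1 + (-4 + 1)/(6 + 7))*12 = (1 - 3/13)*12 = (10/13)*12 = 120/13 ≈ 9.2308)
-134/(-481) + O/(-126 - E) = -134/(-481) + 120/(13*(-126 - 1*1/34)) = -134*(-1/481) + 120/(13*(-126 - 1/34)) = 134/481 + 120/(13*(-4285/34)) = 134/481 + (120/13)*(-34/4285) = 134/481 - 816/11141 = 84646/412217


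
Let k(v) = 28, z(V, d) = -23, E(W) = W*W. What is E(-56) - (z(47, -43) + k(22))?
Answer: 3131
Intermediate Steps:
E(W) = W**2
E(-56) - (z(47, -43) + k(22)) = (-56)**2 - (-23 + 28) = 3136 - 1*5 = 3136 - 5 = 3131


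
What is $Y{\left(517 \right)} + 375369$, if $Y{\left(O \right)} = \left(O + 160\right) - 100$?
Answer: $375946$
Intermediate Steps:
$Y{\left(O \right)} = 60 + O$ ($Y{\left(O \right)} = \left(160 + O\right) - 100 = 60 + O$)
$Y{\left(517 \right)} + 375369 = \left(60 + 517\right) + 375369 = 577 + 375369 = 375946$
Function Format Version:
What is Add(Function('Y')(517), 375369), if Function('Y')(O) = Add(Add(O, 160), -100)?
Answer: 375946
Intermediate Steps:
Function('Y')(O) = Add(60, O) (Function('Y')(O) = Add(Add(160, O), -100) = Add(60, O))
Add(Function('Y')(517), 375369) = Add(Add(60, 517), 375369) = Add(577, 375369) = 375946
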